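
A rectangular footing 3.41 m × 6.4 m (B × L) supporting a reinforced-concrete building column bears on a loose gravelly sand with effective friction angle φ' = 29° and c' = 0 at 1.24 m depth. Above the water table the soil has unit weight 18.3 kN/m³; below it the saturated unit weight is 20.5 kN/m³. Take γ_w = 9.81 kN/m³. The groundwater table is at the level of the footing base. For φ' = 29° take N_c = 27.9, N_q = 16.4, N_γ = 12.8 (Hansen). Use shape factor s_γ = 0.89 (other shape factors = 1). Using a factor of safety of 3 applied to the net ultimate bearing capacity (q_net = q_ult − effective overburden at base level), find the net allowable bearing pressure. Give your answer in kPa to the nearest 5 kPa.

q_all(net) ≈ 185 kPa

Effective surcharge at the founding depth q = γ·D_f = 18.3 × 1.24 = 22.692 kPa.
The water table coincides with the base, so in the self-weight term γ → γ' = 10.69 kN/m³.
q_ult = q·N_q + 0.5·γ·B·N_γ·s_γ
     = 22.692 × 16.4 + 0.5 × 10.69 × 3.41 × 12.8 × 0.89
     = 372.15 + 207.64 = 579.78 kPa.
Net ultimate: q_net = 579.78 − 22.692 = 557.09 kPa.
q_all(net) = 557.09 / 3 = 185.7 kPa.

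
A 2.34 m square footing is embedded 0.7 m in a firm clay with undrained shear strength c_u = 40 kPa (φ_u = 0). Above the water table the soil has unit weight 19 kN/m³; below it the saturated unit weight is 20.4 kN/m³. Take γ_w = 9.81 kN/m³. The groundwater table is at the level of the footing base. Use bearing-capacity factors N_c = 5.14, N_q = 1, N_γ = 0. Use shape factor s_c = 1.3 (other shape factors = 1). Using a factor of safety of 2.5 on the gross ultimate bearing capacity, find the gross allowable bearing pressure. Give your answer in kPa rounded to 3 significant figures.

q_all ≈ 112 kPa

Effective surcharge at the founding depth q = γ·D_f = 19 × 0.7 = 13.3 kPa.
q_ult = c·N_c·s_c + q·N_q
     = 40 × 5.14 × 1.3 + 13.3 × 1
     = 267.28 + 13.3 = 280.58 kPa.
q_all = 280.58 / 2.5 = 112.23 kPa.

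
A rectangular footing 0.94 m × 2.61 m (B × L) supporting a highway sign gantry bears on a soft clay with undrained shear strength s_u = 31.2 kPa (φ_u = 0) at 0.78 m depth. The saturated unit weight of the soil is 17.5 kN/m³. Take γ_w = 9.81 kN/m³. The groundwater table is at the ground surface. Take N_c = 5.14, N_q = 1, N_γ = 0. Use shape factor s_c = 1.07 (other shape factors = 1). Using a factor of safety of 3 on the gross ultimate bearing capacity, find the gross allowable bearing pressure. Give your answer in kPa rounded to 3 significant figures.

q_all ≈ 59.2 kPa

With the water table at the surface the whole profile is submerged: γ' = 17.5 − 9.81 = 7.69 kN/m³, so q = γ'·D_f = 5.9982 kPa.
q_ult = c·N_c·s_c + q·N_q
     = 31.2 × 5.14 × 1.07 + 5.9982 × 1
     = 171.59 + 5.9982 = 177.59 kPa.
q_all = 177.59 / 3 = 59.197 kPa.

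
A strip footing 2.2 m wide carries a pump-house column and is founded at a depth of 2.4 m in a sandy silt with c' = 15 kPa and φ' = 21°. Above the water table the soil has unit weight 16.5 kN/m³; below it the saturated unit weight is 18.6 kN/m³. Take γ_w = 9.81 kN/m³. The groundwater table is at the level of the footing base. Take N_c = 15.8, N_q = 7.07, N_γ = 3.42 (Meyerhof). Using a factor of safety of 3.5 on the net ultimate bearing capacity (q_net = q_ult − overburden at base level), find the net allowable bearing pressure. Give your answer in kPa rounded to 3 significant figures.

q = γ·D_f = 16.5 × 2.4 = 39.6 kPa.
For the ½γBN_γ term take γ' = 18.6 − 9.81 = 8.79 kN/m³ (soil below base is submerged).
c·N_c = 15 × 15.8 = 237 kPa
q·N_q = 39.6 × 7.07 = 279.97 kPa
0.5·γ·B·N_γ = 0.5 × 8.79 × 2.2 × 3.42 = 33.068 kPa
q_ult = 237 + 279.97 + 33.068 = 550.04 kPa.
q_net = 550.04 − 39.6 = 510.44 kPa.
q_all(net) = 510.44 / 3.5 = 145.84 kPa.

q_all(net) ≈ 146 kPa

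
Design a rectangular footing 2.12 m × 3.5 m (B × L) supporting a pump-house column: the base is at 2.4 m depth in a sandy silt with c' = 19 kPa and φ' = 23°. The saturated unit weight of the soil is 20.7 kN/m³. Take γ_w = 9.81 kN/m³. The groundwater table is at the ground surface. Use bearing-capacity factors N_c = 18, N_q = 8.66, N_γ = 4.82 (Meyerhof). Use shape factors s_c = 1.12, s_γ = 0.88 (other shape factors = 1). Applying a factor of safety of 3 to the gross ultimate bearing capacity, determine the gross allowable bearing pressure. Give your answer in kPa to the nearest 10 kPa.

Water table at ground surface, so effective unit weight γ' = 20.7 − 9.81 = 10.89 kN/m³ is used throughout; overburden q = 10.89 × 2.4 = 26.136 kPa; the same γ' applies in the ½γBN_γ term.
Cohesion term c·N_c·s_c = 19 × 18 × 1.12 = 383.04 kPa; surcharge term q·N_q = 26.136 × 8.66 = 226.34 kPa; self-weight term 0.5·γ·B·N_γ·s_γ = 0.5 × 10.89 × 2.12 × 4.82 × 0.88 = 48.962 kPa.
q_ult = 383.04 + 226.34 + 48.962 = 658.34 kPa.
q_all = q_ult / FS = 658.34 / 3 = 219.45 kPa.

q_all ≈ 220 kPa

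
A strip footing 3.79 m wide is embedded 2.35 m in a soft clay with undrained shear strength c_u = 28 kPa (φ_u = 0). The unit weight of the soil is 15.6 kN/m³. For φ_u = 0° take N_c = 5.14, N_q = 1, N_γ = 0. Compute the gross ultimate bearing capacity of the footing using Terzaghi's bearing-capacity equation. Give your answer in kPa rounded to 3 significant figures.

q_ult ≈ 181 kPa

Effective surcharge at the founding depth q = γ·D_f = 15.6 × 2.35 = 36.66 kPa.
q_ult = c·N_c + q·N_q
     = 28 × 5.14 + 36.66 × 1
     = 143.92 + 36.66 = 180.58 kPa.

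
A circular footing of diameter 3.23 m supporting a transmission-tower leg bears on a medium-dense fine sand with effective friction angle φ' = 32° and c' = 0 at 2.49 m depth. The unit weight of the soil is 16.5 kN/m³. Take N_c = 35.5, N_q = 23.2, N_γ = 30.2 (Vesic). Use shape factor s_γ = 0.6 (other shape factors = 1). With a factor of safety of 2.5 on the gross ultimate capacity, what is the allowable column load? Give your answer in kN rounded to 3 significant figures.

q = γ·D_f = 16.5 × 2.49 = 41.085 kPa.
q·N_q = 41.085 × 23.2 = 953.17 kPa
0.5·γ·B·N_γ·s_γ = 0.5 × 16.5 × 3.23 × 30.2 × 0.6 = 482.85 kPa
q_ult = 953.17 + 482.85 = 1436 kPa.
Gross allowable pressure q_all = 1436 / 2.5 = 574.41 kPa.
Footing area = 8.194 m², so allowable column load = 574.41 × 8.194 = 4706.7 kN.

P_all ≈ 4710 kN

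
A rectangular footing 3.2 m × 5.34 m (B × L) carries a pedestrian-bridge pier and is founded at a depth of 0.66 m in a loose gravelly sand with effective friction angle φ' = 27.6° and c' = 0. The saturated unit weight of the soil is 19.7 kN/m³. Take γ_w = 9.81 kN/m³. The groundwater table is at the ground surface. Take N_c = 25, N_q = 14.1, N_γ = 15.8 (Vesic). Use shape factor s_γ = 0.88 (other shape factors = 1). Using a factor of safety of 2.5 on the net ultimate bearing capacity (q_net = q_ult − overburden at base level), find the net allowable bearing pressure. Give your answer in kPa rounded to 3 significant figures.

With the water table at the surface the whole profile is submerged: γ' = 19.7 − 9.81 = 9.89 kN/m³, so q = γ'·D_f = 6.5274 kPa; the same γ' applies in the ½γBN_γ term.
q_ult = q·N_q + 0.5·γ·B·N_γ·s_γ
     = 6.5274 × 14.1 + 0.5 × 9.89 × 3.2 × 15.8 × 0.88
     = 92.036 + 220.02 = 312.05 kPa.
q_net = 312.05 − 6.5274 = 305.53 kPa.
q_all(net) = 305.53 / 2.5 = 122.21 kPa.

q_all(net) ≈ 122 kPa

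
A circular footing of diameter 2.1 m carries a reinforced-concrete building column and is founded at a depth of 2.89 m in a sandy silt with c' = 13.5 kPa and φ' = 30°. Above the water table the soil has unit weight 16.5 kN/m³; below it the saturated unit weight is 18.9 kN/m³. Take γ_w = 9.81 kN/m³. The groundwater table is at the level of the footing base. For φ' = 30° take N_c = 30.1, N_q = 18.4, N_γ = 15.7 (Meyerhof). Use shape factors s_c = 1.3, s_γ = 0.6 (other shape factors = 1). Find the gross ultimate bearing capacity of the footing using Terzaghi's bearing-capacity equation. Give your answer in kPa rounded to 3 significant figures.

q_ult ≈ 1500 kPa

q = γ·D_f = 16.5 × 2.89 = 47.685 kPa.
For the ½γBN_γ term take γ' = 18.9 − 9.81 = 9.09 kN/m³ (soil below base is submerged).
c·N_c·s_c = 13.5 × 30.1 × 1.3 = 528.25 kPa
q·N_q = 47.685 × 18.4 = 877.4 kPa
0.5·γ·B·N_γ·s_γ = 0.5 × 9.09 × 2.1 × 15.7 × 0.6 = 89.909 kPa
q_ult = 528.25 + 877.4 + 89.909 = 1495.6 kPa.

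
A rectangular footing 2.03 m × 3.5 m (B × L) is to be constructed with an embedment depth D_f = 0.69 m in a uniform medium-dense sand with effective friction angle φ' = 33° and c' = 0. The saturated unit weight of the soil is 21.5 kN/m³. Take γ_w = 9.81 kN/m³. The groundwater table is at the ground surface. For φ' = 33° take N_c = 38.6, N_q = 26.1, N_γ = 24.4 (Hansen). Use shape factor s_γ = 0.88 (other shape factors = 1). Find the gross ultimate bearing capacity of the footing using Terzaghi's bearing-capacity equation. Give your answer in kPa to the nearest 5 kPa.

γ' = 21.5 − 9.81 = 11.69 kN/m³ (submerged throughout). q = 11.69 × 0.69 = 8.0661 kPa; the same γ' applies in the ½γBN_γ term.
q·N_q = 8.0661 × 26.1 = 210.53 kPa
0.5·γ·B·N_γ·s_γ = 0.5 × 11.69 × 2.03 × 24.4 × 0.88 = 254.77 kPa
q_ult = 210.53 + 254.77 = 465.3 kPa.

q_ult ≈ 465 kPa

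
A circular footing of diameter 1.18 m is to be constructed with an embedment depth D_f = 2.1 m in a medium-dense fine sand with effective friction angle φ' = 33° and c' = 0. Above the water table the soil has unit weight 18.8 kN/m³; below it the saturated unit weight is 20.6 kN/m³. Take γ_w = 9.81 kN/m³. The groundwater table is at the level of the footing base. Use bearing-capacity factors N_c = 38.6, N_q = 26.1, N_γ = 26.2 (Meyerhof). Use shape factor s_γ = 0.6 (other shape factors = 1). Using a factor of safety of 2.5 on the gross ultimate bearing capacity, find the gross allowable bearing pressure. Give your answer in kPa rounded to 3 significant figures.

q_all ≈ 452 kPa

Effective surcharge at the founding depth q = γ·D_f = 18.8 × 2.1 = 39.48 kPa.
The water table coincides with the base, so in the self-weight term γ → γ' = 10.79 kN/m³.
q_ult = q·N_q + 0.5·γ·B·N_γ·s_γ
     = 39.48 × 26.1 + 0.5 × 10.79 × 1.18 × 26.2 × 0.6
     = 1030.4 + 100.08 = 1130.5 kPa.
q_all = 1130.5 / 2.5 = 452.2 kPa.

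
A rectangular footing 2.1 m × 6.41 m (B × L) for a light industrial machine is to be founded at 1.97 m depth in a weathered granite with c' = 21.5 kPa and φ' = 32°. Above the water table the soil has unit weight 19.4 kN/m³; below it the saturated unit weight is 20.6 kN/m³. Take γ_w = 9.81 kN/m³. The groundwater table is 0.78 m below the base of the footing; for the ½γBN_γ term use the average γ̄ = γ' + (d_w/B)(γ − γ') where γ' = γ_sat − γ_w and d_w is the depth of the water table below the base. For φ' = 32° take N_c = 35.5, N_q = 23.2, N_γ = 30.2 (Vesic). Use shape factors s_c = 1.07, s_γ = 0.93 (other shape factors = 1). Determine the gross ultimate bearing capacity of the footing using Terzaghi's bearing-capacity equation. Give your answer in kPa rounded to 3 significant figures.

Effective surcharge at the founding depth q = γ·D_f = 19.4 × 1.97 = 38.218 kPa.
With d_w = 0.78 m < B, γ̄ = 10.79 + (0.78/2.1) × (19.4 − 10.79) = 13.988 kN/m³.
q_ult = c·N_c·s_c + q·N_q + 0.5·γ·B·N_γ·s_γ
     = 21.5 × 35.5 × 1.07 + 38.218 × 23.2 + 0.5 × 13.988 × 2.1 × 30.2 × 0.93
     = 816.68 + 886.66 + 412.51 = 2115.8 kPa.

q_ult ≈ 2120 kPa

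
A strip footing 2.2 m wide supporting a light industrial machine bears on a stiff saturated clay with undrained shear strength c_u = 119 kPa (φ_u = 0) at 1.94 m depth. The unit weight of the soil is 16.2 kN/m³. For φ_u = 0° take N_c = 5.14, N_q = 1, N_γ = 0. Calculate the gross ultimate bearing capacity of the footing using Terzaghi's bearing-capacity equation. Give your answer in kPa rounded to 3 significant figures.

Overburden at base level: q = 16.2 × 1.94 = 31.428 kPa.
Cohesion term c·N_c = 119 × 5.14 = 611.66 kPa; surcharge term q·N_q = 31.428 × 1 = 31.428 kPa.
q_ult = 611.66 + 31.428 = 643.09 kPa.

q_ult ≈ 643 kPa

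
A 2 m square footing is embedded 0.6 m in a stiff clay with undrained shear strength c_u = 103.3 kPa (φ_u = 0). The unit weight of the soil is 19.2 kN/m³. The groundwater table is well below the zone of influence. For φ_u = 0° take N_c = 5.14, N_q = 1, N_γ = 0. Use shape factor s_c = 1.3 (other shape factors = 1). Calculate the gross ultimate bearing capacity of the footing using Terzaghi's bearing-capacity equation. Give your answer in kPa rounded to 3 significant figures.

q_ult ≈ 702 kPa

q = γ·D_f = 19.2 × 0.6 = 11.52 kPa.
c·N_c·s_c = 103.3 × 5.14 × 1.3 = 690.25 kPa
q·N_q = 11.52 × 1 = 11.52 kPa
q_ult = 690.25 + 11.52 = 701.77 kPa.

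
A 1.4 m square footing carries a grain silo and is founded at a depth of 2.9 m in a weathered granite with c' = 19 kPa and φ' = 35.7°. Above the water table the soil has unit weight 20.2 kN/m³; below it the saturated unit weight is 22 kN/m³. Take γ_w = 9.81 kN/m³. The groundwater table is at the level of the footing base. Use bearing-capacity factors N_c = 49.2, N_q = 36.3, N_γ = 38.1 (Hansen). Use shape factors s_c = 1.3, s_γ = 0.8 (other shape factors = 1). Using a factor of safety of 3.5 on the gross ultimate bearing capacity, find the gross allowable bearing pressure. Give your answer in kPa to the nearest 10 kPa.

Overburden at base level: q = 20.2 × 2.9 = 58.58 kPa.
Below the base the soil is submerged, so the ½γBN_γ term uses γ' = 22 − 9.81 = 12.19 kN/m³.
Cohesion term c·N_c·s_c = 19 × 49.2 × 1.3 = 1215.2 kPa; surcharge term q·N_q = 58.58 × 36.3 = 2126.5 kPa; self-weight term 0.5·γ·B·N_γ·s_γ = 0.5 × 12.19 × 1.4 × 38.1 × 0.8 = 260.09 kPa.
q_ult = 1215.2 + 2126.5 + 260.09 = 3601.8 kPa.
q_all = 3601.8 / 3.5 = 1029.1 kPa.

q_all ≈ 1030 kPa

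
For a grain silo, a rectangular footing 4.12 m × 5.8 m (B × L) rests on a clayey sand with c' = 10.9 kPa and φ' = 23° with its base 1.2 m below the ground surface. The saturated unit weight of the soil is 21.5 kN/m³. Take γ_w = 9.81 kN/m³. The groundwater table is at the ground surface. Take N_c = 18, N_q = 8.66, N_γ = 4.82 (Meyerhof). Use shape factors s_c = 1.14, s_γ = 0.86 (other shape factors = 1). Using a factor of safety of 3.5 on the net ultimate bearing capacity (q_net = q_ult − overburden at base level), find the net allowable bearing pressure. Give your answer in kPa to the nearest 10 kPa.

q_all(net) ≈ 120 kPa

Water table at ground surface, so effective unit weight γ' = 21.5 − 9.81 = 11.69 kN/m³ is used throughout; overburden q = 11.69 × 1.2 = 14.028 kPa; the same γ' applies in the ½γBN_γ term.
Cohesion term c·N_c·s_c = 10.9 × 18 × 1.14 = 223.67 kPa; surcharge term q·N_q = 14.028 × 8.66 = 121.48 kPa; self-weight term 0.5·γ·B·N_γ·s_γ = 0.5 × 11.69 × 4.12 × 4.82 × 0.86 = 99.822 kPa.
q_ult = 223.67 + 121.48 + 99.822 = 444.97 kPa.
q_net = 444.97 − 14.028 = 430.94 kPa.
q_all(net) = 430.94 / 3.5 = 123.13 kPa.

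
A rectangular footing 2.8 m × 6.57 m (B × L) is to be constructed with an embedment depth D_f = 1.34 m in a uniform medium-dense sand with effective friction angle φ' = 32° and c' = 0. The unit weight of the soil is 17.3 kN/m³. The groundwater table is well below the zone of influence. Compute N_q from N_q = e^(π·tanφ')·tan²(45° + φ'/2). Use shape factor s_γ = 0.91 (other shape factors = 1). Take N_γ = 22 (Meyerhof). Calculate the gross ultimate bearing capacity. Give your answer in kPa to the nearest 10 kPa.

q_ult ≈ 1020 kPa

tan32° = 0.6249, so N_q = e^(π×0.6249)·tan²(61°) = 7.121 × 3.255 = 23.18.
Effective surcharge at the founding depth q = γ·D_f = 17.3 × 1.34 = 23.182 kPa.
q_ult = q·N_q + 0.5·γ·B·N_γ·s_γ
     = 23.182 × 23.177 + 0.5 × 17.3 × 2.8 × 22 × 0.91
     = 537.28 + 484.88 = 1022.2 kPa.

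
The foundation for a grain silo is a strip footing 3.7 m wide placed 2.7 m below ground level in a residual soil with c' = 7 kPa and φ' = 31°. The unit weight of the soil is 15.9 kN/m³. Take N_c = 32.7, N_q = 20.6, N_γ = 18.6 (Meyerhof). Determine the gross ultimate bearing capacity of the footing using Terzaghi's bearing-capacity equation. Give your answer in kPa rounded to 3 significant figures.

q_ult ≈ 1660 kPa

q = γ·D_f = 15.9 × 2.7 = 42.93 kPa.
c·N_c = 7 × 32.7 = 228.9 kPa
q·N_q = 42.93 × 20.6 = 884.36 kPa
0.5·γ·B·N_γ = 0.5 × 15.9 × 3.7 × 18.6 = 547.12 kPa
q_ult = 228.9 + 884.36 + 547.12 = 1660.4 kPa.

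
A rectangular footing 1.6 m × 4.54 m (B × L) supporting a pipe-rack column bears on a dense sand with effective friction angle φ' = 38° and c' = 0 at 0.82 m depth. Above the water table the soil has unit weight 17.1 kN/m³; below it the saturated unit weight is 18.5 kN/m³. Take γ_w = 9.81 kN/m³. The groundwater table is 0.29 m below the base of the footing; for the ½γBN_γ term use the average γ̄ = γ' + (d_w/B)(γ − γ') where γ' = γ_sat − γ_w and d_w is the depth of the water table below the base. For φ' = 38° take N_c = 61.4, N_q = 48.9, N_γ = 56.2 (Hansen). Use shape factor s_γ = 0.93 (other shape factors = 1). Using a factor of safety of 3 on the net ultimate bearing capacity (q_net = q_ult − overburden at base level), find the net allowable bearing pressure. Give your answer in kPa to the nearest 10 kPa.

Overburden at base level: q = 17.1 × 0.82 = 14.022 kPa.
The water table is 0.29 m below the base (< B = 1.6 m), so the ½γBN_γ term uses γ̄ = γ' + (d_w/B)(γ − γ') = 8.69 + (0.29/1.6)(17.1 − 8.69) = 10.214 kN/m³.
Surcharge term q·N_q = 14.022 × 48.9 = 685.68 kPa; self-weight term 0.5·γ·B·N_γ·s_γ = 0.5 × 10.214 × 1.6 × 56.2 × 0.93 = 427.09 kPa.
q_ult = 685.68 + 427.09 = 1112.8 kPa.
q_net = 1112.8 − 14.022 = 1098.7 kPa.
q_all(net) = 1098.7 / 3 = 366.25 kPa.

q_all(net) ≈ 370 kPa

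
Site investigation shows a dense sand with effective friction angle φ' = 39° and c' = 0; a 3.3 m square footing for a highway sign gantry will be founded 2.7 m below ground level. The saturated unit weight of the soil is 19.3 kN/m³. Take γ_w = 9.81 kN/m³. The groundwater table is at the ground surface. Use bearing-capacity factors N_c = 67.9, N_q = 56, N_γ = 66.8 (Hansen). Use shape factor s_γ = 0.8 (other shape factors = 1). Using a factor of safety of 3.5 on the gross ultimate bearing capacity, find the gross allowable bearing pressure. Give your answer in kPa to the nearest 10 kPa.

q_all ≈ 650 kPa

With the water table at the surface the whole profile is submerged: γ' = 19.3 − 9.81 = 9.49 kN/m³, so q = γ'·D_f = 25.623 kPa; the same γ' applies in the ½γBN_γ term.
q_ult = q·N_q + 0.5·γ·B·N_γ·s_γ
     = 25.623 × 56 + 0.5 × 9.49 × 3.3 × 66.8 × 0.8
     = 1434.9 + 836.79 = 2271.7 kPa.
q_all = 2271.7 / 3.5 = 649.05 kPa.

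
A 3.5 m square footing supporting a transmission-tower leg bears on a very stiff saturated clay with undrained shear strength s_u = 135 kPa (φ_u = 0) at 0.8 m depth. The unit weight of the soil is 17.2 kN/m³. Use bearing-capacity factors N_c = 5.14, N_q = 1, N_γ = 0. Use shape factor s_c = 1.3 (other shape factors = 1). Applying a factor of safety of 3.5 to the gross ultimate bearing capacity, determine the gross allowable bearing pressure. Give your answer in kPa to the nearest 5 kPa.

q_all ≈ 260 kPa

Overburden at base level: q = 17.2 × 0.8 = 13.76 kPa.
Cohesion term c·N_c·s_c = 135 × 5.14 × 1.3 = 902.07 kPa; surcharge term q·N_q = 13.76 × 1 = 13.76 kPa.
q_ult = 902.07 + 13.76 = 915.83 kPa.
q_all = q_ult / FS = 915.83 / 3.5 = 261.67 kPa.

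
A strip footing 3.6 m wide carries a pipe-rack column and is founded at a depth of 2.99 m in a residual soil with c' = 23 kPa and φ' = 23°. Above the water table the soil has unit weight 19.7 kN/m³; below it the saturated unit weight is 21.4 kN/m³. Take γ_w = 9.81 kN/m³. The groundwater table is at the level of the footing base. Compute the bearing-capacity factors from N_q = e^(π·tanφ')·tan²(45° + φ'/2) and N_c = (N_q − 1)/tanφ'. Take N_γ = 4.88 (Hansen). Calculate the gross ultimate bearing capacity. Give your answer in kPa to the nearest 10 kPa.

tan23° = 0.4245, so N_q = e^(π×0.4245)·tan²(56.5°) = 3.794 × 2.283 = 8.66.
N_c = (8.66 − 1)/tan23° = 18.05.
Overburden at base level: q = 19.7 × 2.99 = 58.903 kPa.
Below the base the soil is submerged, so the ½γBN_γ term uses γ' = 21.4 − 9.81 = 11.59 kN/m³.
Cohesion term c·N_c = 23 × 18.049 = 415.12 kPa; surcharge term q·N_q = 58.903 × 8.6612 = 510.17 kPa; self-weight term 0.5·γ·B·N_γ = 0.5 × 11.59 × 3.6 × 4.88 = 101.81 kPa.
q_ult = 415.12 + 510.17 + 101.81 = 1027.1 kPa.

q_ult ≈ 1030 kPa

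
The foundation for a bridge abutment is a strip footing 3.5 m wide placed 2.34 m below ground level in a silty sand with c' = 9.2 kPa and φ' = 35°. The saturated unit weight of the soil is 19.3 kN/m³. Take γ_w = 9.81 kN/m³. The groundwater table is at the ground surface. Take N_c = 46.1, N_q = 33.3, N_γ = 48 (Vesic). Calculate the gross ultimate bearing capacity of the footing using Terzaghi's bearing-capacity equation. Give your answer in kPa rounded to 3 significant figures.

q_ult ≈ 1960 kPa

With the water table at the surface the whole profile is submerged: γ' = 19.3 − 9.81 = 9.49 kN/m³, so q = γ'·D_f = 22.207 kPa; the same γ' applies in the ½γBN_γ term.
q_ult = c·N_c + q·N_q + 0.5·γ·B·N_γ
     = 9.2 × 46.1 + 22.207 × 33.3 + 0.5 × 9.49 × 3.5 × 48
     = 424.12 + 739.48 + 797.16 = 1960.8 kPa.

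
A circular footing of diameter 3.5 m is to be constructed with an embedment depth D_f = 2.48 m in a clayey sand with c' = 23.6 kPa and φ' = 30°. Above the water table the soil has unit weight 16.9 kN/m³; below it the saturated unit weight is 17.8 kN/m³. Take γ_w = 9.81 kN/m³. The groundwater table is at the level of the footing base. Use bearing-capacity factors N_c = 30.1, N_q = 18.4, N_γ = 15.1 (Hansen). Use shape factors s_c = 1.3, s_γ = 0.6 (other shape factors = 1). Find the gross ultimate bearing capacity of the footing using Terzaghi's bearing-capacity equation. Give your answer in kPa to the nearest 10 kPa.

Effective surcharge at the founding depth q = γ·D_f = 16.9 × 2.48 = 41.912 kPa.
The water table coincides with the base, so in the self-weight term γ → γ' = 7.99 kN/m³.
q_ult = c·N_c·s_c + q·N_q + 0.5·γ·B·N_γ·s_γ
     = 23.6 × 30.1 × 1.3 + 41.912 × 18.4 + 0.5 × 7.99 × 3.5 × 15.1 × 0.6
     = 923.47 + 771.18 + 126.68 = 1821.3 kPa.

q_ult ≈ 1820 kPa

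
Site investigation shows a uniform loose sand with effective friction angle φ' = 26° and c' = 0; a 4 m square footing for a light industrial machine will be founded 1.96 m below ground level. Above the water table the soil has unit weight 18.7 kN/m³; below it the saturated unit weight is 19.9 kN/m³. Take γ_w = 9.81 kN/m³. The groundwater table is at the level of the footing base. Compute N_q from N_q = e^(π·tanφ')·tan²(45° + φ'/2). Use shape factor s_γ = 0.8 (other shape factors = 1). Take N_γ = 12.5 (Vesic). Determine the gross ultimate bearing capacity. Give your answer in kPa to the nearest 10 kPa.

q_ult ≈ 640 kPa

tan26° = 0.4877, so N_q = e^(π×0.4877)·tan²(58°) = 4.629 × 2.561 = 11.85.
q = γ·D_f = 18.7 × 1.96 = 36.652 kPa.
For the ½γBN_γ term take γ' = 19.9 − 9.81 = 10.09 kN/m³ (soil below base is submerged).
q·N_q = 36.652 × 11.854 = 434.48 kPa
0.5·γ·B·N_γ·s_γ = 0.5 × 10.09 × 4 × 12.5 × 0.8 = 201.8 kPa
q_ult = 434.48 + 201.8 = 636.28 kPa.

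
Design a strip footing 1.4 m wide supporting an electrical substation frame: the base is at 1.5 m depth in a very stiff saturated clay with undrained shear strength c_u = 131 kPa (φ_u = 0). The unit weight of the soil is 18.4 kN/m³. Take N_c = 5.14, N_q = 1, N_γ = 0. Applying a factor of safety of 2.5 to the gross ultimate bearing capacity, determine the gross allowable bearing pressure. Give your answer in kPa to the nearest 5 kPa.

q_all ≈ 280 kPa

q = γ·D_f = 18.4 × 1.5 = 27.6 kPa.
c·N_c = 131 × 5.14 = 673.34 kPa
q·N_q = 27.6 × 1 = 27.6 kPa
q_ult = 673.34 + 27.6 = 700.94 kPa.
q_all = q_ult / FS = 700.94 / 2.5 = 280.38 kPa.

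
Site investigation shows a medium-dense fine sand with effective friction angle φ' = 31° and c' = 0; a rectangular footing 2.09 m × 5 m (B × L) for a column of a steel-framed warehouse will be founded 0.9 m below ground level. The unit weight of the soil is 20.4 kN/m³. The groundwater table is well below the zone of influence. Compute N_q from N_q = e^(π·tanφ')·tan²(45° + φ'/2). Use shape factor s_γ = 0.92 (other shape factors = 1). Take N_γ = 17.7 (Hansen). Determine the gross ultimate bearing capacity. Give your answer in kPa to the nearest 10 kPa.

q_ult ≈ 730 kPa

tan31° = 0.6009, so N_q = e^(π×0.6009)·tan²(60.5°) = 6.604 × 3.124 = 20.63.
q = γ·D_f = 20.4 × 0.9 = 18.36 kPa.
q·N_q = 18.36 × 20.631 = 378.78 kPa
0.5·γ·B·N_γ·s_γ = 0.5 × 20.4 × 2.09 × 17.7 × 0.92 = 347.14 kPa
q_ult = 378.78 + 347.14 = 725.92 kPa.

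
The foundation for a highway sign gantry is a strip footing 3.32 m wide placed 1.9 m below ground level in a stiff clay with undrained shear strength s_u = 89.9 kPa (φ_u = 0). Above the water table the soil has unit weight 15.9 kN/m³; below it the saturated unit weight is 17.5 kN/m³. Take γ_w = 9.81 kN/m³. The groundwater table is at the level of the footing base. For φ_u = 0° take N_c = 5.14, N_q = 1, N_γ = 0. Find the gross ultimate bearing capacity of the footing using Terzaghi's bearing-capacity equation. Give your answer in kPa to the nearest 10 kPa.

Overburden at base level: q = 15.9 × 1.9 = 30.21 kPa.
Cohesion term c·N_c = 89.9 × 5.14 = 462.09 kPa; surcharge term q·N_q = 30.21 × 1 = 30.21 kPa.
q_ult = 462.09 + 30.21 = 492.3 kPa.

q_ult ≈ 490 kPa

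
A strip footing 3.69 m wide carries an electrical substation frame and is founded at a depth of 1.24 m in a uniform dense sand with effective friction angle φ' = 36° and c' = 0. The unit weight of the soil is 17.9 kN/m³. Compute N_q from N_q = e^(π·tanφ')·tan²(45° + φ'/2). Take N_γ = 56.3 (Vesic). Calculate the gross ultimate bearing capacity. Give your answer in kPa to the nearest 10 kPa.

q_ult ≈ 2700 kPa

tan36° = 0.7265, so N_q = e^(π×0.7265)·tan²(63°) = 9.801 × 3.852 = 37.75.
q = γ·D_f = 17.9 × 1.24 = 22.196 kPa.
q·N_q = 22.196 × 37.752 = 837.95 kPa
0.5·γ·B·N_γ = 0.5 × 17.9 × 3.69 × 56.3 = 1859.3 kPa
q_ult = 837.95 + 1859.3 = 2697.3 kPa.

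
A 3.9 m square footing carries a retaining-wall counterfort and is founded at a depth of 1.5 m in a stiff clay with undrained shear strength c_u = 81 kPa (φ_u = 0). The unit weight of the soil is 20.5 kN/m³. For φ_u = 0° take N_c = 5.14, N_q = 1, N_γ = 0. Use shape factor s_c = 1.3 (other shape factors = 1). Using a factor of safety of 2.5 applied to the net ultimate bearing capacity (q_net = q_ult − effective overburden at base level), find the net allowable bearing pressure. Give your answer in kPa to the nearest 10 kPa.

q_all(net) ≈ 220 kPa

q = γ·D_f = 20.5 × 1.5 = 30.75 kPa.
c·N_c·s_c = 81 × 5.14 × 1.3 = 541.24 kPa
q·N_q = 30.75 × 1 = 30.75 kPa
q_ult = 541.24 + 30.75 = 571.99 kPa.
Net ultimate: q_net = 571.99 − 30.75 = 541.24 kPa.
q_all(net) = 541.24 / 2.5 = 216.5 kPa.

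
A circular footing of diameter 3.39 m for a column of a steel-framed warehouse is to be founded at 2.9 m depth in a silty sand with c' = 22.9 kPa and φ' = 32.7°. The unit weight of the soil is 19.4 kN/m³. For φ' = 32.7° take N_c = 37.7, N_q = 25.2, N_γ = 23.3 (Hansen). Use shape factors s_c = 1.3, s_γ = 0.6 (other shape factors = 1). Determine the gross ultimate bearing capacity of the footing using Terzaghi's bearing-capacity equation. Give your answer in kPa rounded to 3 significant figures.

q_ult ≈ 3000 kPa

q = γ·D_f = 19.4 × 2.9 = 56.26 kPa.
c·N_c·s_c = 22.9 × 37.7 × 1.3 = 1122.3 kPa
q·N_q = 56.26 × 25.2 = 1417.8 kPa
0.5·γ·B·N_γ·s_γ = 0.5 × 19.4 × 3.39 × 23.3 × 0.6 = 459.7 kPa
q_ult = 1122.3 + 1417.8 + 459.7 = 2999.8 kPa.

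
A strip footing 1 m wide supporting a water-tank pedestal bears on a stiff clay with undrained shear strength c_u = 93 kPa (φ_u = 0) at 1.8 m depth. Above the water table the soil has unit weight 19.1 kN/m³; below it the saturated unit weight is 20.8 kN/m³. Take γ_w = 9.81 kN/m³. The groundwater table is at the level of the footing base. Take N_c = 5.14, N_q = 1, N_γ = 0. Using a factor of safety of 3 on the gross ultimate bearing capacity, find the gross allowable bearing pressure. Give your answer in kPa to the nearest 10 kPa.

q = γ·D_f = 19.1 × 1.8 = 34.38 kPa.
c·N_c = 93 × 5.14 = 478.02 kPa
q·N_q = 34.38 × 1 = 34.38 kPa
q_ult = 478.02 + 34.38 = 512.4 kPa.
q_all = 512.4 / 3 = 170.8 kPa.

q_all ≈ 170 kPa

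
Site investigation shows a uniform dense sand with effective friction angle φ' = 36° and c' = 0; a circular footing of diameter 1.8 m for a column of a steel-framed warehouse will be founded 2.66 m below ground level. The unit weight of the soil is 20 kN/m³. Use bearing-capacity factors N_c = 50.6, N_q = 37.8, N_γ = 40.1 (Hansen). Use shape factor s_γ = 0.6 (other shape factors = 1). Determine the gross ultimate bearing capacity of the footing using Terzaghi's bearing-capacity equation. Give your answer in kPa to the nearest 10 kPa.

q_ult ≈ 2440 kPa

Overburden at base level: q = 20 × 2.66 = 53.2 kPa.
Surcharge term q·N_q = 53.2 × 37.8 = 2011 kPa; self-weight term 0.5·γ·B·N_γ·s_γ = 0.5 × 20 × 1.8 × 40.1 × 0.6 = 433.08 kPa.
q_ult = 2011 + 433.08 = 2444 kPa.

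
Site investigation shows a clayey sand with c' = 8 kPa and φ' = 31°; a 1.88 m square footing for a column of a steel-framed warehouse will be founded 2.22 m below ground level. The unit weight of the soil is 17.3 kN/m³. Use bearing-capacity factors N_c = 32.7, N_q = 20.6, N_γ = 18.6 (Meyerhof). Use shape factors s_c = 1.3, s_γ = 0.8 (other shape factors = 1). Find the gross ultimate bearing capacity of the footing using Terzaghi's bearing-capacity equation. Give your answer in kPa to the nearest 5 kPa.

q_ult ≈ 1375 kPa

q = γ·D_f = 17.3 × 2.22 = 38.406 kPa.
c·N_c·s_c = 8 × 32.7 × 1.3 = 340.08 kPa
q·N_q = 38.406 × 20.6 = 791.16 kPa
0.5·γ·B·N_γ·s_γ = 0.5 × 17.3 × 1.88 × 18.6 × 0.8 = 241.98 kPa
q_ult = 340.08 + 791.16 + 241.98 = 1373.2 kPa.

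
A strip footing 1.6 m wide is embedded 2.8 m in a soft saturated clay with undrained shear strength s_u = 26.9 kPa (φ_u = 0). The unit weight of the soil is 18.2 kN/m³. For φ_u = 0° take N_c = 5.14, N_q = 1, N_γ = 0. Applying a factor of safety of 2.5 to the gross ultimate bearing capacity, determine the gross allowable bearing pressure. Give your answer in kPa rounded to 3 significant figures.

q_all ≈ 75.7 kPa

Overburden at base level: q = 18.2 × 2.8 = 50.96 kPa.
Cohesion term c·N_c = 26.9 × 5.14 = 138.27 kPa; surcharge term q·N_q = 50.96 × 1 = 50.96 kPa.
q_ult = 138.27 + 50.96 = 189.23 kPa.
q_all = q_ult / FS = 189.23 / 2.5 = 75.69 kPa.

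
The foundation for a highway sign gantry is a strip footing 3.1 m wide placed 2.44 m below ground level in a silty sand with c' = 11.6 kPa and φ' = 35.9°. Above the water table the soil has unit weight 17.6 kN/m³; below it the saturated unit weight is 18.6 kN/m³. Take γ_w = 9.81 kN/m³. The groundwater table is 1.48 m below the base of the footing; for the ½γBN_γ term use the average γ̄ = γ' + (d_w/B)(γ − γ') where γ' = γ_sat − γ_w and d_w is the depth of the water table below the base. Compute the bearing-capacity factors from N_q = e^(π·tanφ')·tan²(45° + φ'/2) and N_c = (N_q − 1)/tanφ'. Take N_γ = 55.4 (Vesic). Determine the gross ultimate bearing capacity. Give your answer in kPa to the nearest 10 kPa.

tan35.9° = 0.7239, so N_q = e^(π×0.7239)·tan²(62.95°) = 9.719 × 3.835 = 37.28.
N_c = (37.28 − 1)/tan35.9° = 50.11.
q = γ·D_f = 17.6 × 2.44 = 42.944 kPa.
γ' = 8.79 kN/m³; averaging over the depth B below the base, γ̄ = γ' + (d_w/B)(γ − γ') = 12.996 kN/m³.
c·N_c = 11.6 × 50.115 = 581.33 kPa
q·N_q = 42.944 × 37.277 = 1600.8 kPa
0.5·γ·B·N_γ = 0.5 × 12.996 × 3.1 × 55.4 = 1116 kPa
q_ult = 581.33 + 1600.8 + 1116 = 3298.1 kPa.

q_ult ≈ 3300 kPa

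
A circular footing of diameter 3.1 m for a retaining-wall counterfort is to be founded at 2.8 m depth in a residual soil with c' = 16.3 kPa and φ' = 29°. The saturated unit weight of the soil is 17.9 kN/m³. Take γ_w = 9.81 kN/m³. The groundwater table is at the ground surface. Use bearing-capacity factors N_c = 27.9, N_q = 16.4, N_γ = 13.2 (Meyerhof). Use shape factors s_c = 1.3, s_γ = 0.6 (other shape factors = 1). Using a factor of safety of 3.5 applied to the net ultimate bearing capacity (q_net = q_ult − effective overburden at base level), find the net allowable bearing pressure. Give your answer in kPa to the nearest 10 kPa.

With the water table at the surface the whole profile is submerged: γ' = 17.9 − 9.81 = 8.09 kN/m³, so q = γ'·D_f = 22.652 kPa; the same γ' applies in the ½γBN_γ term.
q_ult = c·N_c·s_c + q·N_q + 0.5·γ·B·N_γ·s_γ
     = 16.3 × 27.9 × 1.3 + 22.652 × 16.4 + 0.5 × 8.09 × 3.1 × 13.2 × 0.6
     = 591.2 + 371.49 + 99.313 = 1062 kPa.
Net ultimate: q_net = 1062 − 22.652 = 1039.4 kPa.
q_all(net) = 1039.4 / 3.5 = 296.96 kPa.

q_all(net) ≈ 300 kPa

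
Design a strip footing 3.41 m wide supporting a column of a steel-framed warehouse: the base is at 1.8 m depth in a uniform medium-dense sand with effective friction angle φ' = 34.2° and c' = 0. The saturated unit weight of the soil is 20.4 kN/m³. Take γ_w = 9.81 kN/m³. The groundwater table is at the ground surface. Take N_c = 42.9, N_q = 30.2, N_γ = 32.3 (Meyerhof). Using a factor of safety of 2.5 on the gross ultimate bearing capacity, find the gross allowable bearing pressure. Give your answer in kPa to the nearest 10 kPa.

q_all ≈ 460 kPa

Water table at ground surface, so effective unit weight γ' = 20.4 − 9.81 = 10.59 kN/m³ is used throughout; overburden q = 10.59 × 1.8 = 19.062 kPa; the same γ' applies in the ½γBN_γ term.
Surcharge term q·N_q = 19.062 × 30.2 = 575.67 kPa; self-weight term 0.5·γ·B·N_γ = 0.5 × 10.59 × 3.41 × 32.3 = 583.21 kPa.
q_ult = 575.67 + 583.21 = 1158.9 kPa.
q_all = 1158.9 / 2.5 = 463.55 kPa.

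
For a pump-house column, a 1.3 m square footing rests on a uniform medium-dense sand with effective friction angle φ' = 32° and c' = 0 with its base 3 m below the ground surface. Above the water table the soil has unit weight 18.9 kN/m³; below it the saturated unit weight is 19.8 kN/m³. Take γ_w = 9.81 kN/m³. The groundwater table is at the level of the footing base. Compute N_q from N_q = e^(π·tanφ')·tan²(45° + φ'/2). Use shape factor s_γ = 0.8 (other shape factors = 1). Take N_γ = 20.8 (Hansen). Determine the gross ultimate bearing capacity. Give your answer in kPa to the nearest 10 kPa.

tan32° = 0.6249, so N_q = e^(π×0.6249)·tan²(61°) = 7.121 × 3.255 = 23.18.
Effective surcharge at the founding depth q = γ·D_f = 18.9 × 3 = 56.7 kPa.
The water table coincides with the base, so in the self-weight term γ → γ' = 9.99 kN/m³.
q_ult = q·N_q + 0.5·γ·B·N_γ·s_γ
     = 56.7 × 23.177 + 0.5 × 9.99 × 1.3 × 20.8 × 0.8
     = 1314.1 + 108.05 = 1422.2 kPa.

q_ult ≈ 1420 kPa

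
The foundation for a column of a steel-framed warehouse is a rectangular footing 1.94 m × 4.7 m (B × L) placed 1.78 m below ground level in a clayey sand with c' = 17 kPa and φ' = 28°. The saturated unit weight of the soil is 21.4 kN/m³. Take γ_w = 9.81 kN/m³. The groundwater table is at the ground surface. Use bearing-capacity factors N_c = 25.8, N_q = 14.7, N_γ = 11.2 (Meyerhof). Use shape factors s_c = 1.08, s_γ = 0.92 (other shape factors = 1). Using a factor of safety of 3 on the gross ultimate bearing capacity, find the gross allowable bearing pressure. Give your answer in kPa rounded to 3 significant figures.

q_all ≈ 298 kPa

With the water table at the surface the whole profile is submerged: γ' = 21.4 − 9.81 = 11.59 kN/m³, so q = γ'·D_f = 20.63 kPa; the same γ' applies in the ½γBN_γ term.
q_ult = c·N_c·s_c + q·N_q + 0.5·γ·B·N_γ·s_γ
     = 17 × 25.8 × 1.08 + 20.63 × 14.7 + 0.5 × 11.59 × 1.94 × 11.2 × 0.92
     = 473.69 + 303.26 + 115.84 = 892.79 kPa.
q_all = 892.79 / 3 = 297.6 kPa.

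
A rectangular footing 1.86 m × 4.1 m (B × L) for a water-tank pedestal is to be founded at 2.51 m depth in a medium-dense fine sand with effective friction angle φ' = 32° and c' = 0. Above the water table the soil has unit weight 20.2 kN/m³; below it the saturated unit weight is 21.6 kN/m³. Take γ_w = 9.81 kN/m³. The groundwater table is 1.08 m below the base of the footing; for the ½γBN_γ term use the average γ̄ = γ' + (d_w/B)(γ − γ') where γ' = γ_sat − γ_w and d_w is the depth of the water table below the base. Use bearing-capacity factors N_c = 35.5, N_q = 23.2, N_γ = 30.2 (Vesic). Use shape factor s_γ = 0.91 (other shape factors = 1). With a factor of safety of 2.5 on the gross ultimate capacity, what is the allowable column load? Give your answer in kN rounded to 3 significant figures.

P_all ≈ 4890 kN

Overburden at base level: q = 20.2 × 2.51 = 50.702 kPa.
The water table is 1.08 m below the base (< B = 1.86 m), so the ½γBN_γ term uses γ̄ = γ' + (d_w/B)(γ − γ') = 11.79 + (1.08/1.86)(20.2 − 11.79) = 16.673 kN/m³.
Surcharge term q·N_q = 50.702 × 23.2 = 1176.3 kPa; self-weight term 0.5·γ·B·N_γ·s_γ = 0.5 × 16.673 × 1.86 × 30.2 × 0.91 = 426.14 kPa.
q_ult = 1176.3 + 426.14 = 1602.4 kPa.
Gross allowable pressure q_all = 1602.4 / 2.5 = 640.97 kPa.
Footing area = 7.626 m², so allowable column load = 640.97 × 7.626 = 4888 kN.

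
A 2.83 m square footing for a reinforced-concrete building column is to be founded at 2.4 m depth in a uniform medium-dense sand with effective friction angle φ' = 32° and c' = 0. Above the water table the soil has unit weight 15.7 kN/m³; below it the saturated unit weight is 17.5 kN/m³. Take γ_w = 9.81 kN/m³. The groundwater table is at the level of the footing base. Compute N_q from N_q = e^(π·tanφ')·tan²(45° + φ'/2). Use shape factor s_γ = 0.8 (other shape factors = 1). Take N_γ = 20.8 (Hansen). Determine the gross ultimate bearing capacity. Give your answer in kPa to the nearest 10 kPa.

q_ult ≈ 1050 kPa

tan32° = 0.6249, so N_q = e^(π×0.6249)·tan²(61°) = 7.121 × 3.255 = 23.18.
Effective surcharge at the founding depth q = γ·D_f = 15.7 × 2.4 = 37.68 kPa.
The water table coincides with the base, so in the self-weight term γ → γ' = 7.69 kN/m³.
q_ult = q·N_q + 0.5·γ·B·N_γ·s_γ
     = 37.68 × 23.177 + 0.5 × 7.69 × 2.83 × 20.8 × 0.8
     = 873.3 + 181.07 = 1054.4 kPa.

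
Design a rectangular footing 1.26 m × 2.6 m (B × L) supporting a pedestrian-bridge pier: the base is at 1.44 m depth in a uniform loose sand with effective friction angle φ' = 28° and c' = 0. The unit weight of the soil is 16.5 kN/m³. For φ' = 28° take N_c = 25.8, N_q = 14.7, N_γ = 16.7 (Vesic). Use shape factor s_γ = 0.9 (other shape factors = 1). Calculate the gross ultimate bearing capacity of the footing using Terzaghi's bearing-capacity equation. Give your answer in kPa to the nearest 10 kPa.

q = γ·D_f = 16.5 × 1.44 = 23.76 kPa.
q·N_q = 23.76 × 14.7 = 349.27 kPa
0.5·γ·B·N_γ·s_γ = 0.5 × 16.5 × 1.26 × 16.7 × 0.9 = 156.24 kPa
q_ult = 349.27 + 156.24 = 505.51 kPa.

q_ult ≈ 510 kPa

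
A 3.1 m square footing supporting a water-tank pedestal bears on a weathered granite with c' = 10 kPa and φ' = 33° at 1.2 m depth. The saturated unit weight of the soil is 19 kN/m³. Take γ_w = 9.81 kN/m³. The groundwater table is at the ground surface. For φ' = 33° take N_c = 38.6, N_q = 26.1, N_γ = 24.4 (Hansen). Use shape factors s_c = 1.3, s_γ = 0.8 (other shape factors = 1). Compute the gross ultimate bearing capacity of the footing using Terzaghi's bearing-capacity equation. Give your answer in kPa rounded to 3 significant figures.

q_ult ≈ 1070 kPa

γ' = 19 − 9.81 = 9.19 kN/m³ (submerged throughout). q = 9.19 × 1.2 = 11.028 kPa; the same γ' applies in the ½γBN_γ term.
c·N_c·s_c = 10 × 38.6 × 1.3 = 501.8 kPa
q·N_q = 11.028 × 26.1 = 287.83 kPa
0.5·γ·B·N_γ·s_γ = 0.5 × 9.19 × 3.1 × 24.4 × 0.8 = 278.05 kPa
q_ult = 501.8 + 287.83 + 278.05 = 1067.7 kPa.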